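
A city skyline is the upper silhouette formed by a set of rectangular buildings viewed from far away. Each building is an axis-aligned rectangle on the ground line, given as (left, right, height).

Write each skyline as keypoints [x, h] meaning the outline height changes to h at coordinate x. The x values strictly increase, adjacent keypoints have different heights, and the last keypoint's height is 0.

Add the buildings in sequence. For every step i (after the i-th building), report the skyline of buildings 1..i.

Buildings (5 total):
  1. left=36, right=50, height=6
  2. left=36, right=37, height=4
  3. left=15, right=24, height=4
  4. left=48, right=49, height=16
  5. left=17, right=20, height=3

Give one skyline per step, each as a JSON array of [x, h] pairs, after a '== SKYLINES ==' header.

== SKYLINES ==
[[36,6],[50,0]]
[[36,6],[50,0]]
[[15,4],[24,0],[36,6],[50,0]]
[[15,4],[24,0],[36,6],[48,16],[49,6],[50,0]]
[[15,4],[24,0],[36,6],[48,16],[49,6],[50,0]]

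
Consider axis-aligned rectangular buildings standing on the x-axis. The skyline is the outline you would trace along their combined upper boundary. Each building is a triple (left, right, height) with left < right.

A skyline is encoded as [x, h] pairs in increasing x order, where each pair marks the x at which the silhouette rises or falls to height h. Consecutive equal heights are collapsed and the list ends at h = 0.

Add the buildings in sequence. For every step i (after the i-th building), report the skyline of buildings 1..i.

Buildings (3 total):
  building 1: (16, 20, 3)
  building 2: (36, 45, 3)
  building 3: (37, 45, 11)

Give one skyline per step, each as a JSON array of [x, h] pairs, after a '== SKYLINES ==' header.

== SKYLINES ==
[[16,3],[20,0]]
[[16,3],[20,0],[36,3],[45,0]]
[[16,3],[20,0],[36,3],[37,11],[45,0]]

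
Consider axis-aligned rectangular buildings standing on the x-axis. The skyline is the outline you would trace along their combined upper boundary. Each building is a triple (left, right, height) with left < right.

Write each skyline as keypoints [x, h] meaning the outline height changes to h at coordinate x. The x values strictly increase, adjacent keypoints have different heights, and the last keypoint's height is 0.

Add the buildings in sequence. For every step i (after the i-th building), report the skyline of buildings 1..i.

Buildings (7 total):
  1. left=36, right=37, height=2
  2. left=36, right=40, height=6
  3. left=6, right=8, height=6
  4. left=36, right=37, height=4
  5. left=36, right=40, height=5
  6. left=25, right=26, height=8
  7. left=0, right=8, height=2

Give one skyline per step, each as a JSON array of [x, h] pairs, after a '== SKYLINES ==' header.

== SKYLINES ==
[[36,2],[37,0]]
[[36,6],[40,0]]
[[6,6],[8,0],[36,6],[40,0]]
[[6,6],[8,0],[36,6],[40,0]]
[[6,6],[8,0],[36,6],[40,0]]
[[6,6],[8,0],[25,8],[26,0],[36,6],[40,0]]
[[0,2],[6,6],[8,0],[25,8],[26,0],[36,6],[40,0]]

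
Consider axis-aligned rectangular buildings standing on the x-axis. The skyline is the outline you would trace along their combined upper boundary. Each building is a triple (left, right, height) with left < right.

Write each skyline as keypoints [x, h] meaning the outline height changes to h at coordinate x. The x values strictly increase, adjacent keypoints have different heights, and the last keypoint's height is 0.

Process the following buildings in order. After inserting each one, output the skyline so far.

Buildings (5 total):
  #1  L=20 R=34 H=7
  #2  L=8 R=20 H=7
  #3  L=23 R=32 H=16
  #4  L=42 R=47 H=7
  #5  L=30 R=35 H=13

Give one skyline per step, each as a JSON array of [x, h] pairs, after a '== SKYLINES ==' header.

== SKYLINES ==
[[20,7],[34,0]]
[[8,7],[34,0]]
[[8,7],[23,16],[32,7],[34,0]]
[[8,7],[23,16],[32,7],[34,0],[42,7],[47,0]]
[[8,7],[23,16],[32,13],[35,0],[42,7],[47,0]]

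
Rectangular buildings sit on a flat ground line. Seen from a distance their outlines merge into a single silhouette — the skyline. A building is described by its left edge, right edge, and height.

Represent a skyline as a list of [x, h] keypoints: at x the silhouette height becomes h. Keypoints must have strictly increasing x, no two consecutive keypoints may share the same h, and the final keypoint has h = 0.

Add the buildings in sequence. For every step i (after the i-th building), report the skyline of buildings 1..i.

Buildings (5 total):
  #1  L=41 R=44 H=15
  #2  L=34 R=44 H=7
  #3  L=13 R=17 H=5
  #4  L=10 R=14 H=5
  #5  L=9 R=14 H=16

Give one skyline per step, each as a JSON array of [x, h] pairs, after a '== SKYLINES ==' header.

== SKYLINES ==
[[41,15],[44,0]]
[[34,7],[41,15],[44,0]]
[[13,5],[17,0],[34,7],[41,15],[44,0]]
[[10,5],[17,0],[34,7],[41,15],[44,0]]
[[9,16],[14,5],[17,0],[34,7],[41,15],[44,0]]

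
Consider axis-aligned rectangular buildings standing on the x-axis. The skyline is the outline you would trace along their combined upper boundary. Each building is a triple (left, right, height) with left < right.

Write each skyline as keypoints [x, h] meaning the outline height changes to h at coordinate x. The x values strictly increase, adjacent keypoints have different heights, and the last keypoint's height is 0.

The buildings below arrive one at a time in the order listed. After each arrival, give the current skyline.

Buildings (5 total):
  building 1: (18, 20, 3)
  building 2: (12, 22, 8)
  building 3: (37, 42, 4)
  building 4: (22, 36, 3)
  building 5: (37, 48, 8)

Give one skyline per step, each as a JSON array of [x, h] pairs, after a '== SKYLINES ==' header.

== SKYLINES ==
[[18,3],[20,0]]
[[12,8],[22,0]]
[[12,8],[22,0],[37,4],[42,0]]
[[12,8],[22,3],[36,0],[37,4],[42,0]]
[[12,8],[22,3],[36,0],[37,8],[48,0]]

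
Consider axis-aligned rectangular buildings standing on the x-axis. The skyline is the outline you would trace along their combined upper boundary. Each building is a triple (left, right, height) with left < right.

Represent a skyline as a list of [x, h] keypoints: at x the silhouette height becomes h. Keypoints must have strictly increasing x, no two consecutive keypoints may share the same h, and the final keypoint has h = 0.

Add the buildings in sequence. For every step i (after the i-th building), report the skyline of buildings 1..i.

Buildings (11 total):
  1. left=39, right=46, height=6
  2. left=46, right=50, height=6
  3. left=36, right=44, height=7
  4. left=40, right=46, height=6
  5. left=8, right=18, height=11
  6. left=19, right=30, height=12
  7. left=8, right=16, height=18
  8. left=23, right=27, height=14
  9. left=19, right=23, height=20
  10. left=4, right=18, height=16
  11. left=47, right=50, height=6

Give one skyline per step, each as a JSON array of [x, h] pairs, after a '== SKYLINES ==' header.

== SKYLINES ==
[[39,6],[46,0]]
[[39,6],[50,0]]
[[36,7],[44,6],[50,0]]
[[36,7],[44,6],[50,0]]
[[8,11],[18,0],[36,7],[44,6],[50,0]]
[[8,11],[18,0],[19,12],[30,0],[36,7],[44,6],[50,0]]
[[8,18],[16,11],[18,0],[19,12],[30,0],[36,7],[44,6],[50,0]]
[[8,18],[16,11],[18,0],[19,12],[23,14],[27,12],[30,0],[36,7],[44,6],[50,0]]
[[8,18],[16,11],[18,0],[19,20],[23,14],[27,12],[30,0],[36,7],[44,6],[50,0]]
[[4,16],[8,18],[16,16],[18,0],[19,20],[23,14],[27,12],[30,0],[36,7],[44,6],[50,0]]
[[4,16],[8,18],[16,16],[18,0],[19,20],[23,14],[27,12],[30,0],[36,7],[44,6],[50,0]]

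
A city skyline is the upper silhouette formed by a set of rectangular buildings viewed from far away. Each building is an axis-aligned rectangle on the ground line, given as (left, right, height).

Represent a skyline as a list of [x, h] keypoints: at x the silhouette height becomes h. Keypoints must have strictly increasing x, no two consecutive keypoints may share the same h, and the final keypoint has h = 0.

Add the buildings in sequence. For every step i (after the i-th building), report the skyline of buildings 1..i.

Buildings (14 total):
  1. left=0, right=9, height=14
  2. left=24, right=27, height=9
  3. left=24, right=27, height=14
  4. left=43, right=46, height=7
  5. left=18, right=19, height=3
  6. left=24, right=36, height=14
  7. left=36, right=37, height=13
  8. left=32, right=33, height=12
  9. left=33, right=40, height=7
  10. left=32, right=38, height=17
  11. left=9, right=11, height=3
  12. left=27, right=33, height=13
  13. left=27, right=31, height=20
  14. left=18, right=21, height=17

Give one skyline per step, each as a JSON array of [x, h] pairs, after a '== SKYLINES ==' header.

== SKYLINES ==
[[0,14],[9,0]]
[[0,14],[9,0],[24,9],[27,0]]
[[0,14],[9,0],[24,14],[27,0]]
[[0,14],[9,0],[24,14],[27,0],[43,7],[46,0]]
[[0,14],[9,0],[18,3],[19,0],[24,14],[27,0],[43,7],[46,0]]
[[0,14],[9,0],[18,3],[19,0],[24,14],[36,0],[43,7],[46,0]]
[[0,14],[9,0],[18,3],[19,0],[24,14],[36,13],[37,0],[43,7],[46,0]]
[[0,14],[9,0],[18,3],[19,0],[24,14],[36,13],[37,0],[43,7],[46,0]]
[[0,14],[9,0],[18,3],[19,0],[24,14],[36,13],[37,7],[40,0],[43,7],[46,0]]
[[0,14],[9,0],[18,3],[19,0],[24,14],[32,17],[38,7],[40,0],[43,7],[46,0]]
[[0,14],[9,3],[11,0],[18,3],[19,0],[24,14],[32,17],[38,7],[40,0],[43,7],[46,0]]
[[0,14],[9,3],[11,0],[18,3],[19,0],[24,14],[32,17],[38,7],[40,0],[43,7],[46,0]]
[[0,14],[9,3],[11,0],[18,3],[19,0],[24,14],[27,20],[31,14],[32,17],[38,7],[40,0],[43,7],[46,0]]
[[0,14],[9,3],[11,0],[18,17],[21,0],[24,14],[27,20],[31,14],[32,17],[38,7],[40,0],[43,7],[46,0]]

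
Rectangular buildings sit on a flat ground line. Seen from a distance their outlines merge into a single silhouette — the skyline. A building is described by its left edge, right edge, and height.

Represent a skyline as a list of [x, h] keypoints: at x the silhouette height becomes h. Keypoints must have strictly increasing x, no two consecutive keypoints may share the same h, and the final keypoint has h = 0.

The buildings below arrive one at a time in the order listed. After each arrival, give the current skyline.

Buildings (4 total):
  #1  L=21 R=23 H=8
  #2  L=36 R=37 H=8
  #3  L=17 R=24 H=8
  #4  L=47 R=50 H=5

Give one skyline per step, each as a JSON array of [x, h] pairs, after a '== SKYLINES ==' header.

== SKYLINES ==
[[21,8],[23,0]]
[[21,8],[23,0],[36,8],[37,0]]
[[17,8],[24,0],[36,8],[37,0]]
[[17,8],[24,0],[36,8],[37,0],[47,5],[50,0]]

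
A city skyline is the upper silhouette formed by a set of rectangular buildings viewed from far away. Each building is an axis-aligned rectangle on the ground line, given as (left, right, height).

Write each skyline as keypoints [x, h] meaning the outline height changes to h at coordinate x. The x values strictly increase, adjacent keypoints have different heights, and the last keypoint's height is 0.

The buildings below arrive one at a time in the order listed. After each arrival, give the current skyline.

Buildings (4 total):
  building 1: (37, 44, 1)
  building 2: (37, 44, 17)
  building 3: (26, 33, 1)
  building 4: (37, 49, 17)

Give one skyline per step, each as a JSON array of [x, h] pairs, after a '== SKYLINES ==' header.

== SKYLINES ==
[[37,1],[44,0]]
[[37,17],[44,0]]
[[26,1],[33,0],[37,17],[44,0]]
[[26,1],[33,0],[37,17],[49,0]]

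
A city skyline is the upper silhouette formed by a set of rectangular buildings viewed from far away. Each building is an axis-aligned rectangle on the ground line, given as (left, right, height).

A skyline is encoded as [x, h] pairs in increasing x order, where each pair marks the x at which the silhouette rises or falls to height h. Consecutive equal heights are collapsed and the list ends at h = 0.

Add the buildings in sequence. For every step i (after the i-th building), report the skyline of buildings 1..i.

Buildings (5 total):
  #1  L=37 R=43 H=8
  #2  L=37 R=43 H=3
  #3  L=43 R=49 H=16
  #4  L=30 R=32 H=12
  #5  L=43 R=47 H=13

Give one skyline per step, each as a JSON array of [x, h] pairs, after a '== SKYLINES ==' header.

== SKYLINES ==
[[37,8],[43,0]]
[[37,8],[43,0]]
[[37,8],[43,16],[49,0]]
[[30,12],[32,0],[37,8],[43,16],[49,0]]
[[30,12],[32,0],[37,8],[43,16],[49,0]]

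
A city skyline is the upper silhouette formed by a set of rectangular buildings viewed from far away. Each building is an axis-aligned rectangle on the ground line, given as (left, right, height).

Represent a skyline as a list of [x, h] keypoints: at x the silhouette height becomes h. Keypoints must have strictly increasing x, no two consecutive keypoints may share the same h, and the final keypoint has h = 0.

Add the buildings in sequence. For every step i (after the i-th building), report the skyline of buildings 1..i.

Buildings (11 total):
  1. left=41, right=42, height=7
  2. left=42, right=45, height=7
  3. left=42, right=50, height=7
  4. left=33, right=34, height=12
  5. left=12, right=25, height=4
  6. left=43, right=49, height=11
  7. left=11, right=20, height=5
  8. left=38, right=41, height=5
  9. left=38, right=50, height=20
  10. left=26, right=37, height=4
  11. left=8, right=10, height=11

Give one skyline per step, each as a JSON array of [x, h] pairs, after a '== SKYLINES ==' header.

== SKYLINES ==
[[41,7],[42,0]]
[[41,7],[45,0]]
[[41,7],[50,0]]
[[33,12],[34,0],[41,7],[50,0]]
[[12,4],[25,0],[33,12],[34,0],[41,7],[50,0]]
[[12,4],[25,0],[33,12],[34,0],[41,7],[43,11],[49,7],[50,0]]
[[11,5],[20,4],[25,0],[33,12],[34,0],[41,7],[43,11],[49,7],[50,0]]
[[11,5],[20,4],[25,0],[33,12],[34,0],[38,5],[41,7],[43,11],[49,7],[50,0]]
[[11,5],[20,4],[25,0],[33,12],[34,0],[38,20],[50,0]]
[[11,5],[20,4],[25,0],[26,4],[33,12],[34,4],[37,0],[38,20],[50,0]]
[[8,11],[10,0],[11,5],[20,4],[25,0],[26,4],[33,12],[34,4],[37,0],[38,20],[50,0]]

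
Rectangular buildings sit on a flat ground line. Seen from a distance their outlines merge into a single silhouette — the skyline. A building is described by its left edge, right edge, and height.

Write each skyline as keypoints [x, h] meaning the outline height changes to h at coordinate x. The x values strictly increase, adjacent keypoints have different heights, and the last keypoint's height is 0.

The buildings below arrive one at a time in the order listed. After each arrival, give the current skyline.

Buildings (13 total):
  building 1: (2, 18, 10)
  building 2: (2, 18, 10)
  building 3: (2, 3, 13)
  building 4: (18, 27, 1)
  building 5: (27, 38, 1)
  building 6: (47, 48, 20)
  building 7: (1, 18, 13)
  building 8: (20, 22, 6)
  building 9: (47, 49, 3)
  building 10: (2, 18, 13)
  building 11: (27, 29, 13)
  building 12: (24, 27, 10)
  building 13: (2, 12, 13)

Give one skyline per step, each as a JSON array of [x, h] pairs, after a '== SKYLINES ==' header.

== SKYLINES ==
[[2,10],[18,0]]
[[2,10],[18,0]]
[[2,13],[3,10],[18,0]]
[[2,13],[3,10],[18,1],[27,0]]
[[2,13],[3,10],[18,1],[38,0]]
[[2,13],[3,10],[18,1],[38,0],[47,20],[48,0]]
[[1,13],[18,1],[38,0],[47,20],[48,0]]
[[1,13],[18,1],[20,6],[22,1],[38,0],[47,20],[48,0]]
[[1,13],[18,1],[20,6],[22,1],[38,0],[47,20],[48,3],[49,0]]
[[1,13],[18,1],[20,6],[22,1],[38,0],[47,20],[48,3],[49,0]]
[[1,13],[18,1],[20,6],[22,1],[27,13],[29,1],[38,0],[47,20],[48,3],[49,0]]
[[1,13],[18,1],[20,6],[22,1],[24,10],[27,13],[29,1],[38,0],[47,20],[48,3],[49,0]]
[[1,13],[18,1],[20,6],[22,1],[24,10],[27,13],[29,1],[38,0],[47,20],[48,3],[49,0]]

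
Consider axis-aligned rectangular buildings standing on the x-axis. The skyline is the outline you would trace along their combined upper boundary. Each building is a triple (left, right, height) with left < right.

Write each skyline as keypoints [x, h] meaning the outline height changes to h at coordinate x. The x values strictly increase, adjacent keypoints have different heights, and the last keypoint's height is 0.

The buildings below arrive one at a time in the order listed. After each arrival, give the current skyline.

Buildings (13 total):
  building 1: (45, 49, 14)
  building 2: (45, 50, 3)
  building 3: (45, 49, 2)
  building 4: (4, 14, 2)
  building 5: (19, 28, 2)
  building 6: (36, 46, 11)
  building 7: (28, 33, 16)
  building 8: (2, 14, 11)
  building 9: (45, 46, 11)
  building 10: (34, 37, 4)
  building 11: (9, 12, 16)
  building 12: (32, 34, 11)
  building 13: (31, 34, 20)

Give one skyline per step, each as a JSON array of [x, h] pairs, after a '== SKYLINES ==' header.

== SKYLINES ==
[[45,14],[49,0]]
[[45,14],[49,3],[50,0]]
[[45,14],[49,3],[50,0]]
[[4,2],[14,0],[45,14],[49,3],[50,0]]
[[4,2],[14,0],[19,2],[28,0],[45,14],[49,3],[50,0]]
[[4,2],[14,0],[19,2],[28,0],[36,11],[45,14],[49,3],[50,0]]
[[4,2],[14,0],[19,2],[28,16],[33,0],[36,11],[45,14],[49,3],[50,0]]
[[2,11],[14,0],[19,2],[28,16],[33,0],[36,11],[45,14],[49,3],[50,0]]
[[2,11],[14,0],[19,2],[28,16],[33,0],[36,11],[45,14],[49,3],[50,0]]
[[2,11],[14,0],[19,2],[28,16],[33,0],[34,4],[36,11],[45,14],[49,3],[50,0]]
[[2,11],[9,16],[12,11],[14,0],[19,2],[28,16],[33,0],[34,4],[36,11],[45,14],[49,3],[50,0]]
[[2,11],[9,16],[12,11],[14,0],[19,2],[28,16],[33,11],[34,4],[36,11],[45,14],[49,3],[50,0]]
[[2,11],[9,16],[12,11],[14,0],[19,2],[28,16],[31,20],[34,4],[36,11],[45,14],[49,3],[50,0]]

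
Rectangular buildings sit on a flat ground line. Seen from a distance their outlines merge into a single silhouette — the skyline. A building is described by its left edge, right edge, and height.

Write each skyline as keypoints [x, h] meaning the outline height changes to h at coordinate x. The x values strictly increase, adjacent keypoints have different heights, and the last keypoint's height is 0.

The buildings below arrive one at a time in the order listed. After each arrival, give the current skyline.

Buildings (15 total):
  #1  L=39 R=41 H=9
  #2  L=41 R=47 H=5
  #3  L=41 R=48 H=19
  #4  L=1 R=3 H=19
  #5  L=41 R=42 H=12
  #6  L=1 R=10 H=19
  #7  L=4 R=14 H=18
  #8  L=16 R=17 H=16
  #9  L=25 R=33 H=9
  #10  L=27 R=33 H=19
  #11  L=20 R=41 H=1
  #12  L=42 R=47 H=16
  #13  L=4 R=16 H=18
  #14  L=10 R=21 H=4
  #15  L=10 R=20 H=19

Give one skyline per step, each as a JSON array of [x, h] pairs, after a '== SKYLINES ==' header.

== SKYLINES ==
[[39,9],[41,0]]
[[39,9],[41,5],[47,0]]
[[39,9],[41,19],[48,0]]
[[1,19],[3,0],[39,9],[41,19],[48,0]]
[[1,19],[3,0],[39,9],[41,19],[48,0]]
[[1,19],[10,0],[39,9],[41,19],[48,0]]
[[1,19],[10,18],[14,0],[39,9],[41,19],[48,0]]
[[1,19],[10,18],[14,0],[16,16],[17,0],[39,9],[41,19],[48,0]]
[[1,19],[10,18],[14,0],[16,16],[17,0],[25,9],[33,0],[39,9],[41,19],[48,0]]
[[1,19],[10,18],[14,0],[16,16],[17,0],[25,9],[27,19],[33,0],[39,9],[41,19],[48,0]]
[[1,19],[10,18],[14,0],[16,16],[17,0],[20,1],[25,9],[27,19],[33,1],[39,9],[41,19],[48,0]]
[[1,19],[10,18],[14,0],[16,16],[17,0],[20,1],[25,9],[27,19],[33,1],[39,9],[41,19],[48,0]]
[[1,19],[10,18],[16,16],[17,0],[20,1],[25,9],[27,19],[33,1],[39,9],[41,19],[48,0]]
[[1,19],[10,18],[16,16],[17,4],[21,1],[25,9],[27,19],[33,1],[39,9],[41,19],[48,0]]
[[1,19],[20,4],[21,1],[25,9],[27,19],[33,1],[39,9],[41,19],[48,0]]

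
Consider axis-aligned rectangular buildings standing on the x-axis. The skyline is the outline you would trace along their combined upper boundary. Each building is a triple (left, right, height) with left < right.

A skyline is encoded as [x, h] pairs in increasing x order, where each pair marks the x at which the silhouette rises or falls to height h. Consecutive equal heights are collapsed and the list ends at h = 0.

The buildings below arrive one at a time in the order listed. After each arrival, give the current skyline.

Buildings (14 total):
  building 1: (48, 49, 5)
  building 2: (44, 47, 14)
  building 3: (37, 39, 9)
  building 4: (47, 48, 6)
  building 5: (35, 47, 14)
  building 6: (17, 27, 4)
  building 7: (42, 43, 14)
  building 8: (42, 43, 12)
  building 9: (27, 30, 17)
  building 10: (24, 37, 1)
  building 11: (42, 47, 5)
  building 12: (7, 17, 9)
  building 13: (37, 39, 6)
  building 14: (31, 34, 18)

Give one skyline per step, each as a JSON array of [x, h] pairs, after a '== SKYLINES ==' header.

== SKYLINES ==
[[48,5],[49,0]]
[[44,14],[47,0],[48,5],[49,0]]
[[37,9],[39,0],[44,14],[47,0],[48,5],[49,0]]
[[37,9],[39,0],[44,14],[47,6],[48,5],[49,0]]
[[35,14],[47,6],[48,5],[49,0]]
[[17,4],[27,0],[35,14],[47,6],[48,5],[49,0]]
[[17,4],[27,0],[35,14],[47,6],[48,5],[49,0]]
[[17,4],[27,0],[35,14],[47,6],[48,5],[49,0]]
[[17,4],[27,17],[30,0],[35,14],[47,6],[48,5],[49,0]]
[[17,4],[27,17],[30,1],[35,14],[47,6],[48,5],[49,0]]
[[17,4],[27,17],[30,1],[35,14],[47,6],[48,5],[49,0]]
[[7,9],[17,4],[27,17],[30,1],[35,14],[47,6],[48,5],[49,0]]
[[7,9],[17,4],[27,17],[30,1],[35,14],[47,6],[48,5],[49,0]]
[[7,9],[17,4],[27,17],[30,1],[31,18],[34,1],[35,14],[47,6],[48,5],[49,0]]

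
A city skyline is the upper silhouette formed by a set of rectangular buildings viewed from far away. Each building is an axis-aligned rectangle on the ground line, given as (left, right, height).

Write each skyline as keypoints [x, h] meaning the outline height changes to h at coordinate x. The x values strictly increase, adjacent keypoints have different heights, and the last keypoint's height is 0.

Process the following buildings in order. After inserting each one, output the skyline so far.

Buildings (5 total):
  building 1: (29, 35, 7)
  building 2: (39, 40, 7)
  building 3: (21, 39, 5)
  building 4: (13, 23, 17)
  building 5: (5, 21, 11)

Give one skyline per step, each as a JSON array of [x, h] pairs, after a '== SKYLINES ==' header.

== SKYLINES ==
[[29,7],[35,0]]
[[29,7],[35,0],[39,7],[40,0]]
[[21,5],[29,7],[35,5],[39,7],[40,0]]
[[13,17],[23,5],[29,7],[35,5],[39,7],[40,0]]
[[5,11],[13,17],[23,5],[29,7],[35,5],[39,7],[40,0]]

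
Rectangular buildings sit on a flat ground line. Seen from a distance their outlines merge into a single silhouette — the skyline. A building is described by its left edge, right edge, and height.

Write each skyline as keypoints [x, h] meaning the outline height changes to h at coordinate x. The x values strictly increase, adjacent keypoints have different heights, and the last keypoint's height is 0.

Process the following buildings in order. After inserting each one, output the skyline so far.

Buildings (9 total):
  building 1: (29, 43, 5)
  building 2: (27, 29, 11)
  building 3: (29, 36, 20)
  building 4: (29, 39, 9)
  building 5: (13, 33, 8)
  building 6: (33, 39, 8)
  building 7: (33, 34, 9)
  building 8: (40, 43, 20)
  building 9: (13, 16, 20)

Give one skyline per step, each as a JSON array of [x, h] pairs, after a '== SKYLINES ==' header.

== SKYLINES ==
[[29,5],[43,0]]
[[27,11],[29,5],[43,0]]
[[27,11],[29,20],[36,5],[43,0]]
[[27,11],[29,20],[36,9],[39,5],[43,0]]
[[13,8],[27,11],[29,20],[36,9],[39,5],[43,0]]
[[13,8],[27,11],[29,20],[36,9],[39,5],[43,0]]
[[13,8],[27,11],[29,20],[36,9],[39,5],[43,0]]
[[13,8],[27,11],[29,20],[36,9],[39,5],[40,20],[43,0]]
[[13,20],[16,8],[27,11],[29,20],[36,9],[39,5],[40,20],[43,0]]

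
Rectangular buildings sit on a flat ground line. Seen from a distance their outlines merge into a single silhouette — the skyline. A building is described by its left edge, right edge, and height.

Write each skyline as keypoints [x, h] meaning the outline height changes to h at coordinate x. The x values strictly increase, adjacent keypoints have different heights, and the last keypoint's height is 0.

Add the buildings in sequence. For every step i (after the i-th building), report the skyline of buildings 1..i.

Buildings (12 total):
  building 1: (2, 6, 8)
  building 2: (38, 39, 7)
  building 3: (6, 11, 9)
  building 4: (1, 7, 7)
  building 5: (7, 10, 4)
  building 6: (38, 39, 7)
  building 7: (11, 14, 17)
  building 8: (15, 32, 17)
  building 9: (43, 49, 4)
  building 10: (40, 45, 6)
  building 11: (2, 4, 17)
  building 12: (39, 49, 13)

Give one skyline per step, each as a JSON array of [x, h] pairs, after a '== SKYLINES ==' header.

== SKYLINES ==
[[2,8],[6,0]]
[[2,8],[6,0],[38,7],[39,0]]
[[2,8],[6,9],[11,0],[38,7],[39,0]]
[[1,7],[2,8],[6,9],[11,0],[38,7],[39,0]]
[[1,7],[2,8],[6,9],[11,0],[38,7],[39,0]]
[[1,7],[2,8],[6,9],[11,0],[38,7],[39,0]]
[[1,7],[2,8],[6,9],[11,17],[14,0],[38,7],[39,0]]
[[1,7],[2,8],[6,9],[11,17],[14,0],[15,17],[32,0],[38,7],[39,0]]
[[1,7],[2,8],[6,9],[11,17],[14,0],[15,17],[32,0],[38,7],[39,0],[43,4],[49,0]]
[[1,7],[2,8],[6,9],[11,17],[14,0],[15,17],[32,0],[38,7],[39,0],[40,6],[45,4],[49,0]]
[[1,7],[2,17],[4,8],[6,9],[11,17],[14,0],[15,17],[32,0],[38,7],[39,0],[40,6],[45,4],[49,0]]
[[1,7],[2,17],[4,8],[6,9],[11,17],[14,0],[15,17],[32,0],[38,7],[39,13],[49,0]]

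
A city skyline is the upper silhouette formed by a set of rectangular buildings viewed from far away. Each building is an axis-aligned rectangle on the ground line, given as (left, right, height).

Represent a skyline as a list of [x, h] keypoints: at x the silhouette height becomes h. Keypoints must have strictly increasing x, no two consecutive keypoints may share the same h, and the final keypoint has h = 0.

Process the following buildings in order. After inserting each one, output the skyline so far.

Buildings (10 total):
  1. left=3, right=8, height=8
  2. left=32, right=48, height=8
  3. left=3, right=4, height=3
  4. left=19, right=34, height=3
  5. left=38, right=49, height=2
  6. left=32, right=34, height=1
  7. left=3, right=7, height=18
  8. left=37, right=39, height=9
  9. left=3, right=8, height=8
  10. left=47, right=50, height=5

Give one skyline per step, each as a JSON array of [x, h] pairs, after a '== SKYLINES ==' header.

== SKYLINES ==
[[3,8],[8,0]]
[[3,8],[8,0],[32,8],[48,0]]
[[3,8],[8,0],[32,8],[48,0]]
[[3,8],[8,0],[19,3],[32,8],[48,0]]
[[3,8],[8,0],[19,3],[32,8],[48,2],[49,0]]
[[3,8],[8,0],[19,3],[32,8],[48,2],[49,0]]
[[3,18],[7,8],[8,0],[19,3],[32,8],[48,2],[49,0]]
[[3,18],[7,8],[8,0],[19,3],[32,8],[37,9],[39,8],[48,2],[49,0]]
[[3,18],[7,8],[8,0],[19,3],[32,8],[37,9],[39,8],[48,2],[49,0]]
[[3,18],[7,8],[8,0],[19,3],[32,8],[37,9],[39,8],[48,5],[50,0]]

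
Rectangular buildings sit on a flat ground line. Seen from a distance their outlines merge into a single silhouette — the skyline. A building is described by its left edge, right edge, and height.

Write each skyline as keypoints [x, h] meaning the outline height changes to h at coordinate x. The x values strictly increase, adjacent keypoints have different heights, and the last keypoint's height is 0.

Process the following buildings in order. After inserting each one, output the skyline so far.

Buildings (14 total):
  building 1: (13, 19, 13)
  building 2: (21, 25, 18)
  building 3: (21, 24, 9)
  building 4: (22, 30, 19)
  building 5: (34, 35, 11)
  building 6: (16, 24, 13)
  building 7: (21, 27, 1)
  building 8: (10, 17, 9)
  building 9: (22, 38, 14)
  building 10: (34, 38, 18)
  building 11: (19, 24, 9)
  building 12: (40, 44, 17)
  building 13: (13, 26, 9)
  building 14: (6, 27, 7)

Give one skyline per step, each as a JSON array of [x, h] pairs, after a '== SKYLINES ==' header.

== SKYLINES ==
[[13,13],[19,0]]
[[13,13],[19,0],[21,18],[25,0]]
[[13,13],[19,0],[21,18],[25,0]]
[[13,13],[19,0],[21,18],[22,19],[30,0]]
[[13,13],[19,0],[21,18],[22,19],[30,0],[34,11],[35,0]]
[[13,13],[21,18],[22,19],[30,0],[34,11],[35,0]]
[[13,13],[21,18],[22,19],[30,0],[34,11],[35,0]]
[[10,9],[13,13],[21,18],[22,19],[30,0],[34,11],[35,0]]
[[10,9],[13,13],[21,18],[22,19],[30,14],[38,0]]
[[10,9],[13,13],[21,18],[22,19],[30,14],[34,18],[38,0]]
[[10,9],[13,13],[21,18],[22,19],[30,14],[34,18],[38,0]]
[[10,9],[13,13],[21,18],[22,19],[30,14],[34,18],[38,0],[40,17],[44,0]]
[[10,9],[13,13],[21,18],[22,19],[30,14],[34,18],[38,0],[40,17],[44,0]]
[[6,7],[10,9],[13,13],[21,18],[22,19],[30,14],[34,18],[38,0],[40,17],[44,0]]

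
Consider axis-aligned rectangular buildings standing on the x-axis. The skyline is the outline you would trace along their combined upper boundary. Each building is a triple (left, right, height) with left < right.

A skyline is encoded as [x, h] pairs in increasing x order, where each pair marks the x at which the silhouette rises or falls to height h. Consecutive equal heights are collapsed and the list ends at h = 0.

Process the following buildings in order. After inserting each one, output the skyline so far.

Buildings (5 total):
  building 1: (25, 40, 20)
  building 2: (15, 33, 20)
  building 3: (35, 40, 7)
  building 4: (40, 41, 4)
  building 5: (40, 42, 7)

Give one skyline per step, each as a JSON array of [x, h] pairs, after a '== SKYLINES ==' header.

== SKYLINES ==
[[25,20],[40,0]]
[[15,20],[40,0]]
[[15,20],[40,0]]
[[15,20],[40,4],[41,0]]
[[15,20],[40,7],[42,0]]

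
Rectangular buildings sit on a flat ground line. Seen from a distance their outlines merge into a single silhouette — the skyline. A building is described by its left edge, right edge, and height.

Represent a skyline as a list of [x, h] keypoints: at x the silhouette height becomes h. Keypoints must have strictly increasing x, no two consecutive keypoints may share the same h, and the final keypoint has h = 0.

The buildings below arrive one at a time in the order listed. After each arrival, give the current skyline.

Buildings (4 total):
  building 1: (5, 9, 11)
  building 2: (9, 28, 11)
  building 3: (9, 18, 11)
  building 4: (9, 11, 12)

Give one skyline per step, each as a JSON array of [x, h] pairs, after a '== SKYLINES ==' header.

== SKYLINES ==
[[5,11],[9,0]]
[[5,11],[28,0]]
[[5,11],[28,0]]
[[5,11],[9,12],[11,11],[28,0]]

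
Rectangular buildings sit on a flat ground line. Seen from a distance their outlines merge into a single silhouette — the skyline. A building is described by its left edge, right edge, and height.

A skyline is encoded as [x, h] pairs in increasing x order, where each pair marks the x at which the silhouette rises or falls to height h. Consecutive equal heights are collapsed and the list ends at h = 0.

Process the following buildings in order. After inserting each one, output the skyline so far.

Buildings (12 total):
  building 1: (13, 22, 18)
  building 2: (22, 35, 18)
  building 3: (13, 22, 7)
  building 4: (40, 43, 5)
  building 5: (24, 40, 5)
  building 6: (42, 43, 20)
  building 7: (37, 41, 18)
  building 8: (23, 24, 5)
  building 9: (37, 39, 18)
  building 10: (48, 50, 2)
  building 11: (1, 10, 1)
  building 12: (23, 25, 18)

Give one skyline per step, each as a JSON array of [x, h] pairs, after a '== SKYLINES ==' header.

== SKYLINES ==
[[13,18],[22,0]]
[[13,18],[35,0]]
[[13,18],[35,0]]
[[13,18],[35,0],[40,5],[43,0]]
[[13,18],[35,5],[43,0]]
[[13,18],[35,5],[42,20],[43,0]]
[[13,18],[35,5],[37,18],[41,5],[42,20],[43,0]]
[[13,18],[35,5],[37,18],[41,5],[42,20],[43,0]]
[[13,18],[35,5],[37,18],[41,5],[42,20],[43,0]]
[[13,18],[35,5],[37,18],[41,5],[42,20],[43,0],[48,2],[50,0]]
[[1,1],[10,0],[13,18],[35,5],[37,18],[41,5],[42,20],[43,0],[48,2],[50,0]]
[[1,1],[10,0],[13,18],[35,5],[37,18],[41,5],[42,20],[43,0],[48,2],[50,0]]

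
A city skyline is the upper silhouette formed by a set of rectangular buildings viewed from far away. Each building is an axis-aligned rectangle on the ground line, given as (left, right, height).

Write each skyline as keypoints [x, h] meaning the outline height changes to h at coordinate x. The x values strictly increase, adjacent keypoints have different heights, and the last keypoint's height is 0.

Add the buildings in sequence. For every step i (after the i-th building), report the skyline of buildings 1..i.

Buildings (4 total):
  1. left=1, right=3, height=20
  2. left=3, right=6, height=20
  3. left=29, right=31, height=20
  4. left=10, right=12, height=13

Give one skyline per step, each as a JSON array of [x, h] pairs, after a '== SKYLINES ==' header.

== SKYLINES ==
[[1,20],[3,0]]
[[1,20],[6,0]]
[[1,20],[6,0],[29,20],[31,0]]
[[1,20],[6,0],[10,13],[12,0],[29,20],[31,0]]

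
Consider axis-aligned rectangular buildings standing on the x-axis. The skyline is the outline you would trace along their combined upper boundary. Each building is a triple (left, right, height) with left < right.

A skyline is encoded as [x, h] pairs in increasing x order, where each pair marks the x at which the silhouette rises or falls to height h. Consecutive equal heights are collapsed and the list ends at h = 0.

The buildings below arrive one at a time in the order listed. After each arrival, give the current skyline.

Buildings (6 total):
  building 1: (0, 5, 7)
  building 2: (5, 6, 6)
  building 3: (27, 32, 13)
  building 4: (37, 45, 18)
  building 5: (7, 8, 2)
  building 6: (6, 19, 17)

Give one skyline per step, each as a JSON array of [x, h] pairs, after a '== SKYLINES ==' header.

== SKYLINES ==
[[0,7],[5,0]]
[[0,7],[5,6],[6,0]]
[[0,7],[5,6],[6,0],[27,13],[32,0]]
[[0,7],[5,6],[6,0],[27,13],[32,0],[37,18],[45,0]]
[[0,7],[5,6],[6,0],[7,2],[8,0],[27,13],[32,0],[37,18],[45,0]]
[[0,7],[5,6],[6,17],[19,0],[27,13],[32,0],[37,18],[45,0]]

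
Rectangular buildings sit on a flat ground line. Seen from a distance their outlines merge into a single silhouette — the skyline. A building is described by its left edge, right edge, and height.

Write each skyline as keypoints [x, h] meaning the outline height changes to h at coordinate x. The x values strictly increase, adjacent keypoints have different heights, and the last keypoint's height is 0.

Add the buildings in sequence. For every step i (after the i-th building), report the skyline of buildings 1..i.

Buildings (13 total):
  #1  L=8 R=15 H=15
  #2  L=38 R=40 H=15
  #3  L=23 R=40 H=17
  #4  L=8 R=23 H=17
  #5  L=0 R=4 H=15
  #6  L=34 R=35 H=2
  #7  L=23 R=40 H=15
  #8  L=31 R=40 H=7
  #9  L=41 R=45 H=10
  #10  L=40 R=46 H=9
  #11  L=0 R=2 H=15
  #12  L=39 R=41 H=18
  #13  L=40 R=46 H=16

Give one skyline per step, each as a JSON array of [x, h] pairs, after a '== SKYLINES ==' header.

== SKYLINES ==
[[8,15],[15,0]]
[[8,15],[15,0],[38,15],[40,0]]
[[8,15],[15,0],[23,17],[40,0]]
[[8,17],[40,0]]
[[0,15],[4,0],[8,17],[40,0]]
[[0,15],[4,0],[8,17],[40,0]]
[[0,15],[4,0],[8,17],[40,0]]
[[0,15],[4,0],[8,17],[40,0]]
[[0,15],[4,0],[8,17],[40,0],[41,10],[45,0]]
[[0,15],[4,0],[8,17],[40,9],[41,10],[45,9],[46,0]]
[[0,15],[4,0],[8,17],[40,9],[41,10],[45,9],[46,0]]
[[0,15],[4,0],[8,17],[39,18],[41,10],[45,9],[46,0]]
[[0,15],[4,0],[8,17],[39,18],[41,16],[46,0]]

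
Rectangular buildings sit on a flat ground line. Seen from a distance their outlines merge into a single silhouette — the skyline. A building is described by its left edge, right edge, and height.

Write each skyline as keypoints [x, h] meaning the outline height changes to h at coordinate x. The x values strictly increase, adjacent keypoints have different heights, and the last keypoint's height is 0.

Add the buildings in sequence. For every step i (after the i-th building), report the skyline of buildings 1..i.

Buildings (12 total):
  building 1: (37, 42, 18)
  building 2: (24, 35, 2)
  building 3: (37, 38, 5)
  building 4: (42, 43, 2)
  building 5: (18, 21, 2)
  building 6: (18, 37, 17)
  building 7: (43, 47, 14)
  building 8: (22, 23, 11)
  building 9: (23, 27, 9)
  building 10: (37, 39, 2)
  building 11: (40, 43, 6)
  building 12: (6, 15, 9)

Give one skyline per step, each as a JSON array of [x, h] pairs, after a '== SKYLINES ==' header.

== SKYLINES ==
[[37,18],[42,0]]
[[24,2],[35,0],[37,18],[42,0]]
[[24,2],[35,0],[37,18],[42,0]]
[[24,2],[35,0],[37,18],[42,2],[43,0]]
[[18,2],[21,0],[24,2],[35,0],[37,18],[42,2],[43,0]]
[[18,17],[37,18],[42,2],[43,0]]
[[18,17],[37,18],[42,2],[43,14],[47,0]]
[[18,17],[37,18],[42,2],[43,14],[47,0]]
[[18,17],[37,18],[42,2],[43,14],[47,0]]
[[18,17],[37,18],[42,2],[43,14],[47,0]]
[[18,17],[37,18],[42,6],[43,14],[47,0]]
[[6,9],[15,0],[18,17],[37,18],[42,6],[43,14],[47,0]]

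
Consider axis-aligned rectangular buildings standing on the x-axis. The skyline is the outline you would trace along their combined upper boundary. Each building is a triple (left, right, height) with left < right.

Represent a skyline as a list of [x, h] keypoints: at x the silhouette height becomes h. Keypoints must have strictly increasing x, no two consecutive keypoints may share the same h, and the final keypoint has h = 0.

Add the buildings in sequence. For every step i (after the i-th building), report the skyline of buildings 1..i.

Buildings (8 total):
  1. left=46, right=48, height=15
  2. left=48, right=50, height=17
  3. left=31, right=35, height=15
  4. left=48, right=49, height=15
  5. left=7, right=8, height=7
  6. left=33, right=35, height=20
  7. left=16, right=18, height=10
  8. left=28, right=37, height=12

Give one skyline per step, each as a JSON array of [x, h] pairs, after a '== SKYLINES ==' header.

== SKYLINES ==
[[46,15],[48,0]]
[[46,15],[48,17],[50,0]]
[[31,15],[35,0],[46,15],[48,17],[50,0]]
[[31,15],[35,0],[46,15],[48,17],[50,0]]
[[7,7],[8,0],[31,15],[35,0],[46,15],[48,17],[50,0]]
[[7,7],[8,0],[31,15],[33,20],[35,0],[46,15],[48,17],[50,0]]
[[7,7],[8,0],[16,10],[18,0],[31,15],[33,20],[35,0],[46,15],[48,17],[50,0]]
[[7,7],[8,0],[16,10],[18,0],[28,12],[31,15],[33,20],[35,12],[37,0],[46,15],[48,17],[50,0]]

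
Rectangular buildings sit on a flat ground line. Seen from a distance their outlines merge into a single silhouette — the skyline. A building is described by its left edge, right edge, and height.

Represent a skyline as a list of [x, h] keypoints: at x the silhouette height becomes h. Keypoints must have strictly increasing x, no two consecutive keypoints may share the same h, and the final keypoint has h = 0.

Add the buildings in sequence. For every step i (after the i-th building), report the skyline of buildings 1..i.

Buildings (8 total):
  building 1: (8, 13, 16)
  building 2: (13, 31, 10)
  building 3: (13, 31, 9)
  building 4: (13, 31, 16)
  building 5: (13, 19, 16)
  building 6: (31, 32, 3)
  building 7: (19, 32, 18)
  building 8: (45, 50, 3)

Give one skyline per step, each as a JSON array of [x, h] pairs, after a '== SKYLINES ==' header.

== SKYLINES ==
[[8,16],[13,0]]
[[8,16],[13,10],[31,0]]
[[8,16],[13,10],[31,0]]
[[8,16],[31,0]]
[[8,16],[31,0]]
[[8,16],[31,3],[32,0]]
[[8,16],[19,18],[32,0]]
[[8,16],[19,18],[32,0],[45,3],[50,0]]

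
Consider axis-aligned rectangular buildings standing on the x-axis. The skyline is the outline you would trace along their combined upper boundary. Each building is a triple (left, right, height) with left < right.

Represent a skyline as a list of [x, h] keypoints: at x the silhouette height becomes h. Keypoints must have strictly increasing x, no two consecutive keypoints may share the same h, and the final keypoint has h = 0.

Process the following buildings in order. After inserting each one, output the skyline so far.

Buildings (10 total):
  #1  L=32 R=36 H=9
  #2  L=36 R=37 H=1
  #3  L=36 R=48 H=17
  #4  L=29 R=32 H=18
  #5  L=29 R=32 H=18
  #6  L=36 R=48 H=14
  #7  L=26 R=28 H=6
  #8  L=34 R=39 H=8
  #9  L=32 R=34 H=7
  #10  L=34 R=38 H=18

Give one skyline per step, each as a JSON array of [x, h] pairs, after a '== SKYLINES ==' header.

== SKYLINES ==
[[32,9],[36,0]]
[[32,9],[36,1],[37,0]]
[[32,9],[36,17],[48,0]]
[[29,18],[32,9],[36,17],[48,0]]
[[29,18],[32,9],[36,17],[48,0]]
[[29,18],[32,9],[36,17],[48,0]]
[[26,6],[28,0],[29,18],[32,9],[36,17],[48,0]]
[[26,6],[28,0],[29,18],[32,9],[36,17],[48,0]]
[[26,6],[28,0],[29,18],[32,9],[36,17],[48,0]]
[[26,6],[28,0],[29,18],[32,9],[34,18],[38,17],[48,0]]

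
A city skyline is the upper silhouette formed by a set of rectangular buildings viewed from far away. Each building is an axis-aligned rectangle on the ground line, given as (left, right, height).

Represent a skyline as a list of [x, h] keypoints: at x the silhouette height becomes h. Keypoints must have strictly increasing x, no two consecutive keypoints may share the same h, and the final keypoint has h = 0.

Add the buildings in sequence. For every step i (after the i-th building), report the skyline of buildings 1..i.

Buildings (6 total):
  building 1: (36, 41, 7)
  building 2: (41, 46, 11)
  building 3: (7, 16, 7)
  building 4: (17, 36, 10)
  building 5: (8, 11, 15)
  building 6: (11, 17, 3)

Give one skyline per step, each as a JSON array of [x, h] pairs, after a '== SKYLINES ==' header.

== SKYLINES ==
[[36,7],[41,0]]
[[36,7],[41,11],[46,0]]
[[7,7],[16,0],[36,7],[41,11],[46,0]]
[[7,7],[16,0],[17,10],[36,7],[41,11],[46,0]]
[[7,7],[8,15],[11,7],[16,0],[17,10],[36,7],[41,11],[46,0]]
[[7,7],[8,15],[11,7],[16,3],[17,10],[36,7],[41,11],[46,0]]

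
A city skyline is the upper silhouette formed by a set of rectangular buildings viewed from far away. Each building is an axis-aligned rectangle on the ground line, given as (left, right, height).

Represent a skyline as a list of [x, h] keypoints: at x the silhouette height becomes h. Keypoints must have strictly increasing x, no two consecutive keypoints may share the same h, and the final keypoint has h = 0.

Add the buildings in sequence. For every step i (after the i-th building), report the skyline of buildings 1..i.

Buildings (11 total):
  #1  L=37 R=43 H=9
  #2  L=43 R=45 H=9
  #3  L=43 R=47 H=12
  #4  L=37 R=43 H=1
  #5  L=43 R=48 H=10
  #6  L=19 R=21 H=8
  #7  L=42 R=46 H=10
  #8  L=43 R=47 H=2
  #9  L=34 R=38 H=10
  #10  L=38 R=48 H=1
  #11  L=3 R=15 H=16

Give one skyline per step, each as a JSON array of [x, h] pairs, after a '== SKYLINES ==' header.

== SKYLINES ==
[[37,9],[43,0]]
[[37,9],[45,0]]
[[37,9],[43,12],[47,0]]
[[37,9],[43,12],[47,0]]
[[37,9],[43,12],[47,10],[48,0]]
[[19,8],[21,0],[37,9],[43,12],[47,10],[48,0]]
[[19,8],[21,0],[37,9],[42,10],[43,12],[47,10],[48,0]]
[[19,8],[21,0],[37,9],[42,10],[43,12],[47,10],[48,0]]
[[19,8],[21,0],[34,10],[38,9],[42,10],[43,12],[47,10],[48,0]]
[[19,8],[21,0],[34,10],[38,9],[42,10],[43,12],[47,10],[48,0]]
[[3,16],[15,0],[19,8],[21,0],[34,10],[38,9],[42,10],[43,12],[47,10],[48,0]]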